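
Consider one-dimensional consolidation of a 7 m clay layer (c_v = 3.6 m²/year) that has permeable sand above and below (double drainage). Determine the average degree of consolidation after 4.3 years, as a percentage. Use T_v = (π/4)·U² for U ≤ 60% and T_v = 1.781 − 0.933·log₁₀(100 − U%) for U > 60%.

Drainage path length: H_d = H/2 = 3.5 m (double drainage).
T_v = c_v·t/H_d² = 3.6×4.3/3.5² = 1.2637.
T_v = 1.2637 corresponds to the U > 60% branch:
U = 1 − 10^((1.781 − T_v)/0.933)/100 = 0.9642

U ≈ 96.4 %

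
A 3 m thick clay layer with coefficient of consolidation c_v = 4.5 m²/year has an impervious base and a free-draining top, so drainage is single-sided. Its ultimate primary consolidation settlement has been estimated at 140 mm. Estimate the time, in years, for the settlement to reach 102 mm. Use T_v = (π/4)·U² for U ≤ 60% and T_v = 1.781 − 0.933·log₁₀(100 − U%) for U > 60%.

t ≈ 0.887 years

Drainage path length: H_d = H = 3 m (single drainage).
U = S(t)/S_ult = 102/140 = 0.7286.
U > 60%: T_v = 1.781 − 0.933·log₁₀(100 − 72.857) = 0.4434.
t = T_v·H_d²/c_v = 0.4434×3²/4.5 = 0.8868 years.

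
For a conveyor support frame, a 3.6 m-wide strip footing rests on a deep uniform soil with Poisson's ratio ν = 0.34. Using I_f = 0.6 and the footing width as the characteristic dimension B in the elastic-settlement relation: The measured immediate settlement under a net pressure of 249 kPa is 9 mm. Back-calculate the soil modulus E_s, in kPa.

S_e = q·B·(1−ν²)/E_s · I_f  ⇒  E_s = q·B·(1−ν²)·I_f / S_e.
E_s = 249 × 3.6 × 0.8844 × 0.6 / 0.009 = 52850 kPa

E_s ≈ 52900 kPa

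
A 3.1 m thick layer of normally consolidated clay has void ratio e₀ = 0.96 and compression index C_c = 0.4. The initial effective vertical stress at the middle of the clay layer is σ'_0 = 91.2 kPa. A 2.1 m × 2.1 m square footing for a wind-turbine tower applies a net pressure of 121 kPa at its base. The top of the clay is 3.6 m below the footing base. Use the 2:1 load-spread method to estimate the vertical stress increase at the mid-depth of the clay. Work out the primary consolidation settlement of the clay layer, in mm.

Mid-depth of clay below the footing base: z = 3.6 + 3.1/2 = 5.15 m.
Stress increase at mid-clay by the 2:1 spreading method:
Δσ = qBL/((B+z)(L+z)) = 121×2.1×2.1/((2.1+5.15)(2.1+5.15)) = 10.152 kPa
Final effective stress: σ'_f = σ'_0 + Δσ = 91.2 + 10.152 = 101.35 kPa.
Normally consolidated clay, so the full stress increment lies on the virgin compression line:
S_c = C_c·H/(1+e₀)·log₁₀(σ'_f/σ'_0) = 0.4×3.1/(1+0.96)×log₁₀(101.35/91.2)
    = 0.63265 × 0.045829 = 0.02899 m

S_c ≈ 29 mm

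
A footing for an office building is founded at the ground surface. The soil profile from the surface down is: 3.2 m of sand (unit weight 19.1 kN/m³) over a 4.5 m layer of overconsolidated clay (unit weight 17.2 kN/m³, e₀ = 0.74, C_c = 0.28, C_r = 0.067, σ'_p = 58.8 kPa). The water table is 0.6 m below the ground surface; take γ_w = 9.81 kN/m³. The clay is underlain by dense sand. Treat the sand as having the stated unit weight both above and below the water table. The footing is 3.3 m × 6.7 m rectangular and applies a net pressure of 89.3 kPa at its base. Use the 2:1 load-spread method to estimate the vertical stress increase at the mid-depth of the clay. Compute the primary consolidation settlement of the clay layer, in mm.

Mid-depth of clay below the ground surface: z = 3.2 + 4.5/2 = 5.45 m.
Total vertical stress at mid-clay: σ_v = 19.1×3.2 + 17.2×2.25 = 99.82 kPa.
Pore pressure: u = 9.81×(5.45 − 0.6) = 47.578 kPa.
Initial effective stress: σ'_0 = σ_v − u = 99.82 − 47.578 = 52.242 kPa.
Stress increase at mid-clay by the 2:1 spreading method:
Δσ = qBL/((B+z)(L+z)) = 89.3×3.3×6.7/((3.3+5.45)(6.7+5.45)) = 18.572 kPa
Final effective stress: σ'_f = 52.242 + 18.572 = 70.814 kPa.
σ'_f = 70.814 > σ'_p = 58.8 kPa, so the stress path crosses the preconsolidation pressure — recompression up to σ'_p, then virgin compression beyond:
S_c = H/(1+e₀)·[C_r·log₁₀(σ'_p/σ'_0) + C_c·log₁₀(σ'_f/σ'_p)]
    = 4.5/1.74 × [0.067×log₁₀(58.8/52.242) + 0.28×log₁₀(70.814/58.8)]
    = 2.5862 × [0.003441 + 0.022608] = 0.06737 m

S_c ≈ 67.4 mm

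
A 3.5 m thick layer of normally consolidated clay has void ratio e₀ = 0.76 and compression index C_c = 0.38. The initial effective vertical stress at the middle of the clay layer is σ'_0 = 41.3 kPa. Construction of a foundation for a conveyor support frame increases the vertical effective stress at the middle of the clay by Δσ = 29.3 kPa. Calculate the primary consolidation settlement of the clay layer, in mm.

S_c ≈ 176 mm

Final effective stress: σ'_f = σ'_0 + Δσ = 41.3 + 29.3 = 70.6 kPa.
Normally consolidated clay, so the full stress increment lies on the virgin compression line:
S_c = C_c·H/(1+e₀)·log₁₀(σ'_f/σ'_0) = 0.38×3.5/(1+0.76)×log₁₀(70.6/41.3)
    = 0.75568 × 0.23285 = 0.176 m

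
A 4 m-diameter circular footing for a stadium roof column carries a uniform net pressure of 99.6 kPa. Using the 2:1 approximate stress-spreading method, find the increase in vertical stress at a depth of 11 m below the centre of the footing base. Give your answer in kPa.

Δσ_z ≈ 7.08 kPa

By the 2:1 method the load spreads at 1 horizontal : 2 vertical, so at depth z the loaded area has grown by z in each plan dimension:
Δσ ≈ qD²/(D+z)² = 99.6×4²/(4+11)² = 7.0827 kPa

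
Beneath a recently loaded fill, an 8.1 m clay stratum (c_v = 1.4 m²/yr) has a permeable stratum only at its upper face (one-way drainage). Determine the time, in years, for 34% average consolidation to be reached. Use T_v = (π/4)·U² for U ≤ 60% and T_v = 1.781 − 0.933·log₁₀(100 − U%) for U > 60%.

Drainage path length: H_d = H = 8.1 m (single drainage).
U ≤ 60%: T_v = (π/4)·U² = (π/4)×0.34² = 0.090792.
t = T_v·H_d²/c_v = 0.090792×8.1²/1.4 = 4.255 years.

t ≈ 4.25 years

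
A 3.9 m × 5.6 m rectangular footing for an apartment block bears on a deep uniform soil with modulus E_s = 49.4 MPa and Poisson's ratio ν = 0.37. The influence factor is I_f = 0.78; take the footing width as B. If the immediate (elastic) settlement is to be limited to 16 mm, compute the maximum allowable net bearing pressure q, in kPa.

q ≈ 301 kPa

E_s = 49.4 MPa = 49400 kPa.
S_e = q·B·(1−ν²)/E_s · I_f  ⇒  q = S_e·E_s / (B·(1−ν²)·I_f).
q = 0.016 × 49400 / (3.9 × 0.8631 × 0.78) = 301 kPa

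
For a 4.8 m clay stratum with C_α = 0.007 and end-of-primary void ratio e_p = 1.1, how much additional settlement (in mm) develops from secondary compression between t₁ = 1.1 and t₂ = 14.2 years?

Secondary compression: S_s = C_α·H/(1+e_p)·log₁₀(t₂/t₁)
S_s = 0.007×4.8/(1+1.1)×log₁₀(14.2/1.1)
    = 0.016 × 1.111 = 0.01777 m

S_s ≈ 17.8 mm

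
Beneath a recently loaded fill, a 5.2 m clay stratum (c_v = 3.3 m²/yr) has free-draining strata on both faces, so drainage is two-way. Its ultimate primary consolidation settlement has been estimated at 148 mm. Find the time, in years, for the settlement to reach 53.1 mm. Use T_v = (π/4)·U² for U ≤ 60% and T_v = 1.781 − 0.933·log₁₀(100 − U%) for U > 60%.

t ≈ 0.207 years

Drainage path length: H_d = H/2 = 2.6 m (double drainage).
U = S(t)/S_ult = 53.1/148 = 0.3588.
U ≤ 60%: T_v = (π/4)·U² = (π/4)×0.35878² = 0.1011.
t = T_v·H_d²/c_v = 0.1011×2.6²/3.3 = 0.2071 years.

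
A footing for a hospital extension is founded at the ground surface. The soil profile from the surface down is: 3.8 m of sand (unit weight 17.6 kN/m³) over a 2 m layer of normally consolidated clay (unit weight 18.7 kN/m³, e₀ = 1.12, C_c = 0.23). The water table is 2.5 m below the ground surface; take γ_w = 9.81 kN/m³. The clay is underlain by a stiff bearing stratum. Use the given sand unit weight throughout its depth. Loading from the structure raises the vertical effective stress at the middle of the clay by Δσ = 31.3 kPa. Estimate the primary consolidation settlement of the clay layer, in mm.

Mid-depth of clay below the ground surface: z = 3.8 + 2/2 = 4.8 m.
Total vertical stress at mid-clay: σ_v = 17.6×3.8 + 18.7×1 = 85.58 kPa.
Pore pressure: u = 9.81×(4.8 − 2.5) = 22.563 kPa.
Initial effective stress: σ'_0 = σ_v − u = 85.58 − 22.563 = 63.017 kPa.
Final effective stress: σ'_f = σ'_0 + Δσ = 63.017 + 31.3 = 94.317 kPa.
Normally consolidated clay, so the full stress increment lies on the virgin compression line:
S_c = C_c·H/(1+e₀)·log₁₀(σ'_f/σ'_0) = 0.23×2/(1+1.12)×log₁₀(94.317/63.017)
    = 0.21698 × 0.17513 = 0.038 m

S_c ≈ 38 mm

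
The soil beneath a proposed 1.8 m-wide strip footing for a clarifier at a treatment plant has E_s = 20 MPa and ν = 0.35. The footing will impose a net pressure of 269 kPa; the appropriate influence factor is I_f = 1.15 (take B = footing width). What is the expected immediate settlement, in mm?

S_e ≈ 24.4 mm

Immediate (elastic) settlement: S_e = q·B·(1−ν²)/E_s · I_f.
E_s = 20 MPa = 20000 kPa.
S_e = 269 × 1.8 × (1 − 0.35²) / 20000 × 1.15
    = 269 × 1.8 × 0.8775 / 20000 × 1.15
    = 0.02443 m = 24.43 mm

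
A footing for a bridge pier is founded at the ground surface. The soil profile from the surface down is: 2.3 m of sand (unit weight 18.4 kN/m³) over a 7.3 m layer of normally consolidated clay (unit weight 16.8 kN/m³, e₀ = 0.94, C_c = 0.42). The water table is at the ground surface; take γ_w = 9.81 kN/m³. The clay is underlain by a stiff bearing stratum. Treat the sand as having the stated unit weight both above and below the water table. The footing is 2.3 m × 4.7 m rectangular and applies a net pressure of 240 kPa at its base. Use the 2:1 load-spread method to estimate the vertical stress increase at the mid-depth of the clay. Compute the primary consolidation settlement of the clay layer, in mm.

Mid-depth of clay below the ground surface: z = 2.3 + 7.3/2 = 5.95 m.
Total vertical stress at mid-clay: σ_v = 18.4×2.3 + 16.8×3.65 = 103.64 kPa.
Pore pressure: u = 9.81×(5.95 − 0) = 58.37 kPa.
Initial effective stress: σ'_0 = σ_v − u = 103.64 − 58.37 = 45.27 kPa.
Stress increase at mid-clay by the 2:1 spreading method:
Δσ = qBL/((B+z)(L+z)) = 240×2.3×4.7/((2.3+5.95)(4.7+5.95)) = 29.528 kPa
Final effective stress: σ'_f = σ'_0 + Δσ = 45.27 + 29.528 = 74.798 kPa.
Normally consolidated clay, so the full stress increment lies on the virgin compression line:
S_c = C_c·H/(1+e₀)·log₁₀(σ'_f/σ'_0) = 0.42×7.3/(1+0.94)×log₁₀(74.798/45.27)
    = 1.5804 × 0.21808 = 0.3447 m

S_c ≈ 345 mm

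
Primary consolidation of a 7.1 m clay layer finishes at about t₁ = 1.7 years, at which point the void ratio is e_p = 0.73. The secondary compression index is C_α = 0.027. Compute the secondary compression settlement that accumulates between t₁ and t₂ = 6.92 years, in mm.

Secondary compression: S_s = C_α·H/(1+e_p)·log₁₀(t₂/t₁)
S_s = 0.027×7.1/(1+0.73)×log₁₀(6.92/1.7)
    = 0.1108 × 0.6097 = 0.06756 m

S_s ≈ 67.6 mm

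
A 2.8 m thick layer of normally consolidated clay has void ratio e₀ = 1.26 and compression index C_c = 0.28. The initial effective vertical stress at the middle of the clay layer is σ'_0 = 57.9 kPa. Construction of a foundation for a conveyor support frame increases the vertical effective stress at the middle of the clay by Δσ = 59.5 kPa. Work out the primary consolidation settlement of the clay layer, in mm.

Final effective stress: σ'_f = σ'_0 + Δσ = 57.9 + 59.5 = 117.4 kPa.
Normally consolidated clay, so the full stress increment lies on the virgin compression line:
S_c = C_c·H/(1+e₀)·log₁₀(σ'_f/σ'_0) = 0.28×2.8/(1+1.26)×log₁₀(117.4/57.9)
    = 0.3469 × 0.30699 = 0.1065 m

S_c ≈ 106 mm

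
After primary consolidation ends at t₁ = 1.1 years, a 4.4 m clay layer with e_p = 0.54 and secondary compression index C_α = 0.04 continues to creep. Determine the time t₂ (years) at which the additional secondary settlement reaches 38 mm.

t₂ ≈ 2.37 years

S_s = C_α·H/(1+e_p)·log₁₀(t₂/t₁) ⇒ log₁₀(t₂/t₁) = S_s·(1+e_p)/(C_α·H).
log₁₀(t₂/t₁) = 0.038 × (1+0.54) / (0.04×4.4) = 0.3325
t₂ = t₁ × 10^0.3325 = 1.1 × 2.15 = 2.365 years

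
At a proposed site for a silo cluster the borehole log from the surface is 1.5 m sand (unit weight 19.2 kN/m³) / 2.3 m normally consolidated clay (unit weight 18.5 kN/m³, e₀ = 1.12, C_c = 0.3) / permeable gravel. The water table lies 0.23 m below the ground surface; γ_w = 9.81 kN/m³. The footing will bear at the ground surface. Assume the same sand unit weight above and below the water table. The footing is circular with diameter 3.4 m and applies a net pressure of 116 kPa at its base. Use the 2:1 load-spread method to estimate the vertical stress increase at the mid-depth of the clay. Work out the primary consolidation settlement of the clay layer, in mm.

S_c ≈ 123 mm

Mid-depth of clay below the ground surface: z = 1.5 + 2.3/2 = 2.65 m.
Total vertical stress at mid-clay: σ_v = 19.2×1.5 + 18.5×1.15 = 50.075 kPa.
Pore pressure: u = 9.81×(2.65 − 0.23) = 23.74 kPa.
Initial effective stress: σ'_0 = σ_v − u = 50.075 − 23.74 = 26.335 kPa.
Stress increase at mid-clay by the 2:1 spreading method:
Δσ ≈ qD²/(D+z)² = 116×3.4²/(3.4+2.65)² = 36.636 kPa
Final effective stress: σ'_f = σ'_0 + Δσ = 26.335 + 36.636 = 62.971 kPa.
Normally consolidated clay, so the full stress increment lies on the virgin compression line:
S_c = C_c·H/(1+e₀)·log₁₀(σ'_f/σ'_0) = 0.3×2.3/(1+1.12)×log₁₀(62.971/26.335)
    = 0.32547 × 0.37861 = 0.1232 m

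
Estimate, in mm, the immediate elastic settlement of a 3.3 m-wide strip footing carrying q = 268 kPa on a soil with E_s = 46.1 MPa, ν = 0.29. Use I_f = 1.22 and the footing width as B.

Immediate (elastic) settlement: S_e = q·B·(1−ν²)/E_s · I_f.
E_s = 46.1 MPa = 46100 kPa.
S_e = 268 × 3.3 × (1 − 0.29²) / 46100 × 1.22
    = 268 × 3.3 × 0.9159 / 46100 × 1.22
    = 0.02144 m = 21.44 mm

S_e ≈ 21.4 mm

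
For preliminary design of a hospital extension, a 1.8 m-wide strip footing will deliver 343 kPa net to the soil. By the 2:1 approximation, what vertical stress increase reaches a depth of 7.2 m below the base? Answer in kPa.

Δσ_z ≈ 68.6 kPa

By the 2:1 method the load spreads at 1 horizontal : 2 vertical, so at depth z the loaded area has grown by z in each plan dimension:
Δσ = qB/(B+z) = 343×1.8/(1.8+7.2) = 68.6 kPa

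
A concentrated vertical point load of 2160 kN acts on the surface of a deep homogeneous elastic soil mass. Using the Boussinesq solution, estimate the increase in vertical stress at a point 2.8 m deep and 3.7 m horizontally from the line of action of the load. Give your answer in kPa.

Δσ_z ≈ 10.5 kPa

Boussinesq vertical stress below a point load on an elastic half-space:
Δσ_z = 3P/(2πz²) · [1 + (r/z)²]^(−5/2)
r/z = 3.7/2.8 = 1.3214; [1+(r/z)²]^(−5/2) = 0.080017.
Δσ_z = 3×2160/(2π×2.8²) × 0.080017 = 131.55 × 0.080017 = 10.53 kPa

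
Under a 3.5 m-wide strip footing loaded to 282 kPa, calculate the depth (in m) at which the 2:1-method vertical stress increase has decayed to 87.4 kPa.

2:1 spreading — at depth z the loaded area has grown by z in each plan dimension:
qB/(B+z) = Δσ_z ⇒ z = qB/Δσ_z − B = 282×3.5/87.4 − 3.5 = 7.793 m

z ≈ 7.79 m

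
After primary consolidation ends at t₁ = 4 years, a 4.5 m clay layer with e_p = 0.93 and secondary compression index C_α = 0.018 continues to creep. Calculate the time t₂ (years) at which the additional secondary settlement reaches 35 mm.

t₂ ≈ 27.3 years

S_s = C_α·H/(1+e_p)·log₁₀(t₂/t₁) ⇒ log₁₀(t₂/t₁) = S_s·(1+e_p)/(C_α·H).
log₁₀(t₂/t₁) = 0.035 × (1+0.93) / (0.018×4.5) = 0.834
t₂ = t₁ × 10^0.834 = 4 × 6.823 = 27.29 years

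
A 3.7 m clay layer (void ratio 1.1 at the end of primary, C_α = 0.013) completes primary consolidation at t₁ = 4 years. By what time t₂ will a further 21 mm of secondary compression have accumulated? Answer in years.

t₂ ≈ 33 years

S_s = C_α·H/(1+e_p)·log₁₀(t₂/t₁) ⇒ log₁₀(t₂/t₁) = S_s·(1+e_p)/(C_α·H).
log₁₀(t₂/t₁) = 0.021 × (1+1.1) / (0.013×3.7) = 0.9168
t₂ = t₁ × 10^0.9168 = 4 × 8.257 = 33.03 years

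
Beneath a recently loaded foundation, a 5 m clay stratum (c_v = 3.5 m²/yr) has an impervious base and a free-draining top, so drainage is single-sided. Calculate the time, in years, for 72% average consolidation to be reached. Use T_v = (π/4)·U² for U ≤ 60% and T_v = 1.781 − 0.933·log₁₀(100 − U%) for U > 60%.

Drainage path length: H_d = H = 5 m (single drainage).
U > 60%: T_v = 1.781 − 0.933·log₁₀(100 − 72) = 0.4308.
t = T_v·H_d²/c_v = 0.4308×5²/3.5 = 3.077 years.

t ≈ 3.08 years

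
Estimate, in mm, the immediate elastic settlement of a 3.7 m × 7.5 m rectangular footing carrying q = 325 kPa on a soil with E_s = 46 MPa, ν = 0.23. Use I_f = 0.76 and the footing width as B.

Immediate (elastic) settlement: S_e = q·B·(1−ν²)/E_s · I_f.
E_s = 46 MPa = 46000 kPa.
S_e = 325 × 3.7 × (1 − 0.23²) / 46000 × 0.76
    = 325 × 3.7 × 0.9471 / 46000 × 0.76
    = 0.01882 m = 18.82 mm

S_e ≈ 18.8 mm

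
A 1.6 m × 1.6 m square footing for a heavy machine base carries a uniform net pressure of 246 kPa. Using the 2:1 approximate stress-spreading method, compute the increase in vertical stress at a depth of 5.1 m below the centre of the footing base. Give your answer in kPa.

Δσ_z ≈ 14 kPa

By the 2:1 method the load spreads at 1 horizontal : 2 vertical, so at depth z the loaded area has grown by z in each plan dimension:
Δσ = qBL/((B+z)(L+z)) = 246×1.6×1.6/((1.6+5.1)(1.6+5.1)) = 14.029 kPa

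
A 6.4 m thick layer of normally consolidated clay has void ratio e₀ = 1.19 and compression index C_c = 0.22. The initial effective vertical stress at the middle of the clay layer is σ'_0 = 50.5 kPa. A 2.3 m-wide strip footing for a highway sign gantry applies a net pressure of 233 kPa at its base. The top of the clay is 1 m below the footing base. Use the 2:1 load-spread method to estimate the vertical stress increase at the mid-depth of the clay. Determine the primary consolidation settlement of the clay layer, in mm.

Mid-depth of clay below the footing base: z = 1 + 6.4/2 = 4.2 m.
Stress increase at mid-clay by the 2:1 spreading method:
Δσ = qB/(B+z) = 233×2.3/(2.3+4.2) = 82.446 kPa
Final effective stress: σ'_f = σ'_0 + Δσ = 50.5 + 82.446 = 132.95 kPa.
Normally consolidated clay, so the full stress increment lies on the virgin compression line:
S_c = C_c·H/(1+e₀)·log₁₀(σ'_f/σ'_0) = 0.22×6.4/(1+1.19)×log₁₀(132.95/50.5)
    = 0.64292 × 0.4204 = 0.2703 m

S_c ≈ 270 mm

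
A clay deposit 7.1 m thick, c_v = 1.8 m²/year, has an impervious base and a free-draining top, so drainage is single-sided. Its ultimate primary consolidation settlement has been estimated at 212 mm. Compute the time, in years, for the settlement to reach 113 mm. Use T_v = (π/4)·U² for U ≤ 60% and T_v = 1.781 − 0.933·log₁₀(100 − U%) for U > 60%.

Drainage path length: H_d = H = 7.1 m (single drainage).
U = S(t)/S_ult = 113/212 = 0.533.
U ≤ 60%: T_v = (π/4)·U² = (π/4)×0.53302² = 0.22314.
t = T_v·H_d²/c_v = 0.22314×7.1²/1.8 = 6.249 years.

t ≈ 6.25 years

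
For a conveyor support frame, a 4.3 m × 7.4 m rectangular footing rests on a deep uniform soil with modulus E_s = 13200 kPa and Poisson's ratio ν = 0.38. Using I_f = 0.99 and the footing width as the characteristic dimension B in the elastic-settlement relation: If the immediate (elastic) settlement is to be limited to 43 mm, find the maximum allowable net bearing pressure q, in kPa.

q ≈ 156 kPa

S_e = q·B·(1−ν²)/E_s · I_f  ⇒  q = S_e·E_s / (B·(1−ν²)·I_f).
q = 0.043 × 13200 / (4.3 × 0.8556 × 0.99) = 155.8 kPa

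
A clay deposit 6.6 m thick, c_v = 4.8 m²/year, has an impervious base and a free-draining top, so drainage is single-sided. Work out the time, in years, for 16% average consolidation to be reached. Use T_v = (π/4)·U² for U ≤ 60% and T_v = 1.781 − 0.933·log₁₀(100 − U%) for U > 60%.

Drainage path length: H_d = H = 6.6 m (single drainage).
U ≤ 60%: T_v = (π/4)·U² = (π/4)×0.16² = 0.020106.
t = T_v·H_d²/c_v = 0.020106×6.6²/4.8 = 0.1825 years.

t ≈ 0.182 years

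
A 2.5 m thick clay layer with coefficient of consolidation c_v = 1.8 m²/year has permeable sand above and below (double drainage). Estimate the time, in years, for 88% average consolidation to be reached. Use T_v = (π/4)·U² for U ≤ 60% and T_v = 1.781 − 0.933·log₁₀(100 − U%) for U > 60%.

t ≈ 0.672 years

Drainage path length: H_d = H/2 = 1.25 m (double drainage).
U > 60%: T_v = 1.781 − 0.933·log₁₀(100 − 88) = 0.77412.
t = T_v·H_d²/c_v = 0.77412×1.25²/1.8 = 0.672 years.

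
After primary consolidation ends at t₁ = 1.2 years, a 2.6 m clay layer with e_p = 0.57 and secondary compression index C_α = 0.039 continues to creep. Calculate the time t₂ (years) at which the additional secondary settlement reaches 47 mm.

t₂ ≈ 6.41 years

S_s = C_α·H/(1+e_p)·log₁₀(t₂/t₁) ⇒ log₁₀(t₂/t₁) = S_s·(1+e_p)/(C_α·H).
log₁₀(t₂/t₁) = 0.047 × (1+0.57) / (0.039×2.6) = 0.7277
t₂ = t₁ × 10^0.7277 = 1.2 × 5.342 = 6.411 years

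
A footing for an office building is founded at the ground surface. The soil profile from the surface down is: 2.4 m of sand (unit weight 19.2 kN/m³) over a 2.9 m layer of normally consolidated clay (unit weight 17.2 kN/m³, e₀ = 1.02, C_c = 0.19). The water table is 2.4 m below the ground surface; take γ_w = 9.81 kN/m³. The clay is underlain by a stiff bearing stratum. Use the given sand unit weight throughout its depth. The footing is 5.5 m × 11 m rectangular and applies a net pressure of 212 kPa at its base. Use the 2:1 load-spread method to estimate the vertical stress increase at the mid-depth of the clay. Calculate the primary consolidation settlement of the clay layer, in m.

Mid-depth of clay below the ground surface: z = 2.4 + 2.9/2 = 3.85 m.
Total vertical stress at mid-clay: σ_v = 19.2×2.4 + 17.2×1.45 = 71.02 kPa.
Pore pressure: u = 9.81×(3.85 − 2.4) = 14.225 kPa.
Initial effective stress: σ'_0 = σ_v − u = 71.02 − 14.225 = 56.795 kPa.
Stress increase at mid-clay by the 2:1 spreading method:
Δσ = qBL/((B+z)(L+z)) = 212×5.5×11/((5.5+3.85)(11+3.85)) = 92.375 kPa
Final effective stress: σ'_f = σ'_0 + Δσ = 56.795 + 92.375 = 149.17 kPa.
Normally consolidated clay, so the full stress increment lies on the virgin compression line:
S_c = C_c·H/(1+e₀)·log₁₀(σ'_f/σ'_0) = 0.19×2.9/(1+1.02)×log₁₀(149.17/56.795)
    = 0.27277 × 0.41937 = 0.1144 m

S_c ≈ 0.114 m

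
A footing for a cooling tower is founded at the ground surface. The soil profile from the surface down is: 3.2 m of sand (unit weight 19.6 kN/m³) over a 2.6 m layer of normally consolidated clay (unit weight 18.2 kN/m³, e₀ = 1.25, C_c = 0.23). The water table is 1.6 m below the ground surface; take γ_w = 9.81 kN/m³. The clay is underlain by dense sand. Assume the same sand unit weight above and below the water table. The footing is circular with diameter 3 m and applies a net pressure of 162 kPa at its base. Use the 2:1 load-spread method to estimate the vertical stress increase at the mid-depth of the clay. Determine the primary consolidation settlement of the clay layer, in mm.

Mid-depth of clay below the ground surface: z = 3.2 + 2.6/2 = 4.5 m.
Total vertical stress at mid-clay: σ_v = 19.6×3.2 + 18.2×1.3 = 86.38 kPa.
Pore pressure: u = 9.81×(4.5 − 1.6) = 28.449 kPa.
Initial effective stress: σ'_0 = σ_v − u = 86.38 − 28.449 = 57.931 kPa.
Stress increase at mid-clay by the 2:1 spreading method:
Δσ ≈ qD²/(D+z)² = 162×3²/(3+4.5)² = 25.92 kPa
Final effective stress: σ'_f = σ'_0 + Δσ = 57.931 + 25.92 = 83.851 kPa.
Normally consolidated clay, so the full stress increment lies on the virgin compression line:
S_c = C_c·H/(1+e₀)·log₁₀(σ'_f/σ'_0) = 0.23×2.6/(1+1.25)×log₁₀(83.851/57.931)
    = 0.26578 × 0.1606 = 0.04268 m

S_c ≈ 42.7 mm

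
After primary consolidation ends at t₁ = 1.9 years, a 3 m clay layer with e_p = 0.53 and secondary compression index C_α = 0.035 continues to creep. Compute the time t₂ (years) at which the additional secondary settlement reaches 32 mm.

t₂ ≈ 5.56 years

S_s = C_α·H/(1+e_p)·log₁₀(t₂/t₁) ⇒ log₁₀(t₂/t₁) = S_s·(1+e_p)/(C_α·H).
log₁₀(t₂/t₁) = 0.032 × (1+0.53) / (0.035×3) = 0.4663
t₂ = t₁ × 10^0.4663 = 1.9 × 2.926 = 5.56 years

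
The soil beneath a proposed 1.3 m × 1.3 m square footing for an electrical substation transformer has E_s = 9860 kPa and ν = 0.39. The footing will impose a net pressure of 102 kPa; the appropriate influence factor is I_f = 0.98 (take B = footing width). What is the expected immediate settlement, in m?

Immediate (elastic) settlement: S_e = q·B·(1−ν²)/E_s · I_f.
S_e = 102 × 1.3 × (1 − 0.39²) / 9860 × 0.98
    = 102 × 1.3 × 0.8479 / 9860 × 0.98
    = 0.01117 m

S_e ≈ 0.0112 m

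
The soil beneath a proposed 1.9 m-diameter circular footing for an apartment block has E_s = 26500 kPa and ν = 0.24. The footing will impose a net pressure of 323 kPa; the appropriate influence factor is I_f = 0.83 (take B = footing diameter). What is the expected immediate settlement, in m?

Immediate (elastic) settlement: S_e = q·B·(1−ν²)/E_s · I_f.
S_e = 323 × 1.9 × (1 − 0.24²) / 26500 × 0.83
    = 323 × 1.9 × 0.9424 / 26500 × 0.83
    = 0.01811 m

S_e ≈ 0.0181 m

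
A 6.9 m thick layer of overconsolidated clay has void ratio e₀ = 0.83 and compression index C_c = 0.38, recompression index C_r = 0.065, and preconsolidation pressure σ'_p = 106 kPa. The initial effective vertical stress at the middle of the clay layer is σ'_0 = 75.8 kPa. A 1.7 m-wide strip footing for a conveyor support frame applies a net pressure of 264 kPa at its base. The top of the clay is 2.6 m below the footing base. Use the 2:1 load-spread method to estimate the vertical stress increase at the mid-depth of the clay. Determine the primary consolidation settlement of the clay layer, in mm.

S_c ≈ 180 mm

Mid-depth of clay below the footing base: z = 2.6 + 6.9/2 = 6.05 m.
Stress increase at mid-clay by the 2:1 spreading method:
Δσ = qB/(B+z) = 264×1.7/(1.7+6.05) = 57.91 kPa
Final effective stress: σ'_f = 75.8 + 57.91 = 133.71 kPa.
σ'_f = 133.71 > σ'_p = 106 kPa, so the stress path crosses the preconsolidation pressure — recompression up to σ'_p, then virgin compression beyond:
S_c = H/(1+e₀)·[C_r·log₁₀(σ'_p/σ'_0) + C_c·log₁₀(σ'_f/σ'_p)]
    = 6.9/1.83 × [0.065×log₁₀(106/75.8) + 0.38×log₁₀(133.71/106)]
    = 3.7705 × [0.0094664 + 0.038326] = 0.1802 m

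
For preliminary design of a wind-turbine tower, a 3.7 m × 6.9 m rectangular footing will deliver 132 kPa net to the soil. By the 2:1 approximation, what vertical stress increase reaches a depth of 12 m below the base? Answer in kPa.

Δσ_z ≈ 11.4 kPa

By the 2:1 method the load spreads at 1 horizontal : 2 vertical, so at depth z the loaded area has grown by z in each plan dimension:
Δσ = qBL/((B+z)(L+z)) = 132×3.7×6.9/((3.7+12)(6.9+12)) = 11.357 kPa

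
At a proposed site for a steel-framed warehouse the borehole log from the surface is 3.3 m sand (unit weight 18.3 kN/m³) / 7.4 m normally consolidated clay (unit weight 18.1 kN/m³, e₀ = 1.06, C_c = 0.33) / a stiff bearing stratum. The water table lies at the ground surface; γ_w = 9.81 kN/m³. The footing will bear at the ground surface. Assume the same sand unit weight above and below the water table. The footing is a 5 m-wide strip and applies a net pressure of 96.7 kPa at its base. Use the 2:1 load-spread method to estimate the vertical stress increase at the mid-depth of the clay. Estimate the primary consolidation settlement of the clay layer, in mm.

Mid-depth of clay below the ground surface: z = 3.3 + 7.4/2 = 7 m.
Total vertical stress at mid-clay: σ_v = 18.3×3.3 + 18.1×3.7 = 127.36 kPa.
Pore pressure: u = 9.81×(7 − 0) = 68.67 kPa.
Initial effective stress: σ'_0 = σ_v − u = 127.36 − 68.67 = 58.69 kPa.
Stress increase at mid-clay by the 2:1 spreading method:
Δσ = qB/(B+z) = 96.7×5/(5+7) = 40.292 kPa
Final effective stress: σ'_f = σ'_0 + Δσ = 58.69 + 40.292 = 98.982 kPa.
Normally consolidated clay, so the full stress increment lies on the virgin compression line:
S_c = C_c·H/(1+e₀)·log₁₀(σ'_f/σ'_0) = 0.33×7.4/(1+1.06)×log₁₀(98.982/58.69)
    = 1.1854 × 0.22699 = 0.2691 m

S_c ≈ 269 mm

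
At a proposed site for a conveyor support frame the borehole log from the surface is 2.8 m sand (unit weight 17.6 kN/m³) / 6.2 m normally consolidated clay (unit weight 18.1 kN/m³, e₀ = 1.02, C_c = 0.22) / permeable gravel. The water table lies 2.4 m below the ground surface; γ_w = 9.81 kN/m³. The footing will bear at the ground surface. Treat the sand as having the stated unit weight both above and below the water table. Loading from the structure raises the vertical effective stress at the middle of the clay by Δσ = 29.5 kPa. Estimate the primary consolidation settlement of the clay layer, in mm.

S_c ≈ 102 mm

Mid-depth of clay below the ground surface: z = 2.8 + 6.2/2 = 5.9 m.
Total vertical stress at mid-clay: σ_v = 17.6×2.8 + 18.1×3.1 = 105.39 kPa.
Pore pressure: u = 9.81×(5.9 − 2.4) = 34.335 kPa.
Initial effective stress: σ'_0 = σ_v − u = 105.39 − 34.335 = 71.055 kPa.
Final effective stress: σ'_f = σ'_0 + Δσ = 71.055 + 29.5 = 100.56 kPa.
Normally consolidated clay, so the full stress increment lies on the virgin compression line:
S_c = C_c·H/(1+e₀)·log₁₀(σ'_f/σ'_0) = 0.22×6.2/(1+1.02)×log₁₀(100.56/71.055)
    = 0.67525 × 0.15083 = 0.1018 m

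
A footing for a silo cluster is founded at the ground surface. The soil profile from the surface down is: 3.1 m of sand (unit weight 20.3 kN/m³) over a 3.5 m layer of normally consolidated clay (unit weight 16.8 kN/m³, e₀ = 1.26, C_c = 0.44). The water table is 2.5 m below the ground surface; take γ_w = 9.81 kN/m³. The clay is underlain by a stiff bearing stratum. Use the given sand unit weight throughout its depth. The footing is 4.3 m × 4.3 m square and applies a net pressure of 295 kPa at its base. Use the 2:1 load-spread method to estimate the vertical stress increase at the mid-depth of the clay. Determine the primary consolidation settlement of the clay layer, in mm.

Mid-depth of clay below the ground surface: z = 3.1 + 3.5/2 = 4.85 m.
Total vertical stress at mid-clay: σ_v = 20.3×3.1 + 16.8×1.75 = 92.33 kPa.
Pore pressure: u = 9.81×(4.85 − 2.5) = 23.054 kPa.
Initial effective stress: σ'_0 = σ_v − u = 92.33 − 23.054 = 69.276 kPa.
Stress increase at mid-clay by the 2:1 spreading method:
Δσ = qBL/((B+z)(L+z)) = 295×4.3×4.3/((4.3+4.85)(4.3+4.85)) = 65.15 kPa
Final effective stress: σ'_f = σ'_0 + Δσ = 69.276 + 65.15 = 134.43 kPa.
Normally consolidated clay, so the full stress increment lies on the virgin compression line:
S_c = C_c·H/(1+e₀)·log₁₀(σ'_f/σ'_0) = 0.44×3.5/(1+1.26)×log₁₀(134.43/69.276)
    = 0.68142 × 0.28791 = 0.1962 m

S_c ≈ 196 mm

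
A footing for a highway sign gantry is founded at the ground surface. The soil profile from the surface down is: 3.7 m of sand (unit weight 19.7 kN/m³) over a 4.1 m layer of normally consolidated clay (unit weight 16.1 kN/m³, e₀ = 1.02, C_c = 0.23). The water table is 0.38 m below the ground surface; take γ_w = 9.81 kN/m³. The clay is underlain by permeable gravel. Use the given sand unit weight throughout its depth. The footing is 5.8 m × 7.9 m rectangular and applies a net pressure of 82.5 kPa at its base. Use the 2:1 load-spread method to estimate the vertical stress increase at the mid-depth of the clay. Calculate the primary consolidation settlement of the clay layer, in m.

Mid-depth of clay below the ground surface: z = 3.7 + 4.1/2 = 5.75 m.
Total vertical stress at mid-clay: σ_v = 19.7×3.7 + 16.1×2.05 = 105.9 kPa.
Pore pressure: u = 9.81×(5.75 − 0.38) = 52.68 kPa.
Initial effective stress: σ'_0 = σ_v − u = 105.9 − 52.68 = 53.22 kPa.
Stress increase at mid-clay by the 2:1 spreading method:
Δσ = qBL/((B+z)(L+z)) = 82.5×5.8×7.9/((5.8+5.75)(7.9+5.75)) = 23.977 kPa
Final effective stress: σ'_f = σ'_0 + Δσ = 53.22 + 23.977 = 77.197 kPa.
Normally consolidated clay, so the full stress increment lies on the virgin compression line:
S_c = C_c·H/(1+e₀)·log₁₀(σ'_f/σ'_0) = 0.23×4.1/(1+1.02)×log₁₀(77.197/53.22)
    = 0.46683 × 0.16153 = 0.07541 m

S_c ≈ 0.0754 m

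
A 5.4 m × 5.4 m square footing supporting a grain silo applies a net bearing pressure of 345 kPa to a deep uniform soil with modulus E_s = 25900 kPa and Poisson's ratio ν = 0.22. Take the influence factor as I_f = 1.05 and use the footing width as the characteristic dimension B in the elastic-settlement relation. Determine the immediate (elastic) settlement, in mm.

S_e ≈ 71.9 mm

Immediate (elastic) settlement: S_e = q·B·(1−ν²)/E_s · I_f.
S_e = 345 × 5.4 × (1 − 0.22²) / 25900 × 1.05
    = 345 × 5.4 × 0.9516 / 25900 × 1.05
    = 0.07187 m = 71.87 mm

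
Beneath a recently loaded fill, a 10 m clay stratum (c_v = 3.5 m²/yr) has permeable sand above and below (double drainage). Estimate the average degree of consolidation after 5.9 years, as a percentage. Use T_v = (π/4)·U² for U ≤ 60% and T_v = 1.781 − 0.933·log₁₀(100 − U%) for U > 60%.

Drainage path length: H_d = H/2 = 5 m (double drainage).
T_v = c_v·t/H_d² = 3.5×5.9/5² = 0.826.
T_v = 0.826 corresponds to the U > 60% branch:
U = 1 − 10^((1.781 − T_v)/0.933)/100 = 0.8944

U ≈ 89.4 %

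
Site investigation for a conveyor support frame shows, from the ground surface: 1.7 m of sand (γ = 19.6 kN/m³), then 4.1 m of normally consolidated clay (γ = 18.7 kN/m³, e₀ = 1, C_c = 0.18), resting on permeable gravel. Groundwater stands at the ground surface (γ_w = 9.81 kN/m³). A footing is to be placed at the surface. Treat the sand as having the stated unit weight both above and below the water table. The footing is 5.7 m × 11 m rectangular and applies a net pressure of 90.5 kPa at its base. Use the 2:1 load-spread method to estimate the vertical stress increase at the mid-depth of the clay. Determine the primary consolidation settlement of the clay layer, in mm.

Mid-depth of clay below the ground surface: z = 1.7 + 4.1/2 = 3.75 m.
Total vertical stress at mid-clay: σ_v = 19.6×1.7 + 18.7×2.05 = 71.655 kPa.
Pore pressure: u = 9.81×(3.75 − 0) = 36.788 kPa.
Initial effective stress: σ'_0 = σ_v − u = 71.655 − 36.788 = 34.867 kPa.
Stress increase at mid-clay by the 2:1 spreading method:
Δσ = qBL/((B+z)(L+z)) = 90.5×5.7×11/((5.7+3.75)(11+3.75)) = 40.709 kPa
Final effective stress: σ'_f = σ'_0 + Δσ = 34.867 + 40.709 = 75.576 kPa.
Normally consolidated clay, so the full stress increment lies on the virgin compression line:
S_c = C_c·H/(1+e₀)·log₁₀(σ'_f/σ'_0) = 0.18×4.1/(1+1)×log₁₀(75.576/34.867)
    = 0.369 × 0.33597 = 0.124 m

S_c ≈ 124 mm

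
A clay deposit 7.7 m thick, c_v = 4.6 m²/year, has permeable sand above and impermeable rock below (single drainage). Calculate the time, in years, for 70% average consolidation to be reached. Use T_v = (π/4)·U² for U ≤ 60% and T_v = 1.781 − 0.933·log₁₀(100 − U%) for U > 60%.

Drainage path length: H_d = H = 7.7 m (single drainage).
U > 60%: T_v = 1.781 − 0.933·log₁₀(100 − 70) = 0.40285.
t = T_v·H_d²/c_v = 0.40285×7.7²/4.6 = 5.192 years.

t ≈ 5.19 years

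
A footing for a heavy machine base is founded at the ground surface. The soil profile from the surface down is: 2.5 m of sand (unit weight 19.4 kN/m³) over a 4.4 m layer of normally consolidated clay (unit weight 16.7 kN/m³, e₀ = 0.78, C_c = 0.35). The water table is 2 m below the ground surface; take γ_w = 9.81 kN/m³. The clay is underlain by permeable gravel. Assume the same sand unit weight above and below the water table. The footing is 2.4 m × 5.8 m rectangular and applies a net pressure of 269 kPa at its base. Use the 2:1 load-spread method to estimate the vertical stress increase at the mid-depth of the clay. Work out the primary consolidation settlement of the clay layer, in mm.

Mid-depth of clay below the ground surface: z = 2.5 + 4.4/2 = 4.7 m.
Total vertical stress at mid-clay: σ_v = 19.4×2.5 + 16.7×2.2 = 85.24 kPa.
Pore pressure: u = 9.81×(4.7 − 2) = 26.487 kPa.
Initial effective stress: σ'_0 = σ_v − u = 85.24 − 26.487 = 58.753 kPa.
Stress increase at mid-clay by the 2:1 spreading method:
Δσ = qBL/((B+z)(L+z)) = 269×2.4×5.8/((2.4+4.7)(5.8+4.7)) = 50.228 kPa
Final effective stress: σ'_f = σ'_0 + Δσ = 58.753 + 50.228 = 108.98 kPa.
Normally consolidated clay, so the full stress increment lies on the virgin compression line:
S_c = C_c·H/(1+e₀)·log₁₀(σ'_f/σ'_0) = 0.35×4.4/(1+0.78)×log₁₀(108.98/58.753)
    = 0.86517 × 0.26832 = 0.2321 m

S_c ≈ 232 mm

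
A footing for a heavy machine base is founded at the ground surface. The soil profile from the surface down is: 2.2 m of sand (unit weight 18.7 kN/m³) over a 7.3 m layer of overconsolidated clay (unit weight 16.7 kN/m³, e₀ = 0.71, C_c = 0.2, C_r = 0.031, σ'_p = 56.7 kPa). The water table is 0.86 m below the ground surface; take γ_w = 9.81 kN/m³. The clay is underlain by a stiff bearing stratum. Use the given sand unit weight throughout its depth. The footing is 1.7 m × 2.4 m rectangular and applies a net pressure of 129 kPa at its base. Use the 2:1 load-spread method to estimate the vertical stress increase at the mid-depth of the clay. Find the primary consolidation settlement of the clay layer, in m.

S_c ≈ 0.0344 m

Mid-depth of clay below the ground surface: z = 2.2 + 7.3/2 = 5.85 m.
Total vertical stress at mid-clay: σ_v = 18.7×2.2 + 16.7×3.65 = 102.09 kPa.
Pore pressure: u = 9.81×(5.85 − 0.86) = 48.952 kPa.
Initial effective stress: σ'_0 = σ_v − u = 102.09 − 48.952 = 53.138 kPa.
Stress increase at mid-clay by the 2:1 spreading method:
Δσ = qBL/((B+z)(L+z)) = 129×1.7×2.4/((1.7+5.85)(2.4+5.85)) = 8.4498 kPa
Final effective stress: σ'_f = 53.138 + 8.4498 = 61.588 kPa.
σ'_f = 61.588 > σ'_p = 56.7 kPa, so the stress path crosses the preconsolidation pressure — recompression up to σ'_p, then virgin compression beyond:
S_c = H/(1+e₀)·[C_r·log₁₀(σ'_p/σ'_0) + C_c·log₁₀(σ'_f/σ'_p)]
    = 7.3/1.71 × [0.031×log₁₀(56.7/53.138) + 0.2×log₁₀(61.588/56.7)]
    = 4.269 × [0.00087351 + 0.0071826] = 0.03439 m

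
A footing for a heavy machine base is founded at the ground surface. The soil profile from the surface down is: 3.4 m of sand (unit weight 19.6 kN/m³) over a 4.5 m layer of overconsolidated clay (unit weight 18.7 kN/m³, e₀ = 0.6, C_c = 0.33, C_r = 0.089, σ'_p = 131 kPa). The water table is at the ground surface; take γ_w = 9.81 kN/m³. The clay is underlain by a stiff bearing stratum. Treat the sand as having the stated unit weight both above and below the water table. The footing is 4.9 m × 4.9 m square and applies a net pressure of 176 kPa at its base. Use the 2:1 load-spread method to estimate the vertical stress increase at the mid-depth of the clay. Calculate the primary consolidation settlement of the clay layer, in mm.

S_c ≈ 58.5 mm

Mid-depth of clay below the ground surface: z = 3.4 + 4.5/2 = 5.65 m.
Total vertical stress at mid-clay: σ_v = 19.6×3.4 + 18.7×2.25 = 108.72 kPa.
Pore pressure: u = 9.81×(5.65 − 0) = 55.427 kPa.
Initial effective stress: σ'_0 = σ_v − u = 108.72 − 55.427 = 53.293 kPa.
Stress increase at mid-clay by the 2:1 spreading method:
Δσ = qBL/((B+z)(L+z)) = 176×4.9×4.9/((4.9+5.65)(4.9+5.65)) = 37.966 kPa
Final effective stress: σ'_f = 53.293 + 37.966 = 91.259 kPa.
σ'_f = 91.259 ≤ σ'_p = 131 kPa, so the clay remains overconsolidated and only the recompression index applies:
S_c = C_r·H/(1+e₀)·log₁₀(σ'_f/σ'_0) = 0.089×4.5/1.6×log₁₀(91.259/53.293)
    = 0.25031 × 0.23361 = 0.05848 m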